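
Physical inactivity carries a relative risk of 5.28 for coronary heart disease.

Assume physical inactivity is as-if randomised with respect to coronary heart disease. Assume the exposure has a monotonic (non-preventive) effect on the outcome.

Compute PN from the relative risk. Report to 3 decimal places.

PN ≈ 0.811

Under exogeneity and monotonicity, PN = (RR − 1) / RR = 1 − 1/RR.
PN = (5.28 − 1) / 5.28 = 4.28 / 5.28 ≈ 0.8106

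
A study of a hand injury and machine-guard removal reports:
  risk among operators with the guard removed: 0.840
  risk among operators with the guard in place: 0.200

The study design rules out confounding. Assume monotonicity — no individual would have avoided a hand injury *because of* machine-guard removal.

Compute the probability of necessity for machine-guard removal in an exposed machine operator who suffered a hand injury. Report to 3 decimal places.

Let p₁ = 0.84, p₀ = 0.2.
Under exogeneity and monotonicity, PN = (p₁ − p₀) / p₁.
PN = (0.84 − 0.2) / 0.84 = 0.64 / 0.84 ≈ 0.7619

PN ≈ 0.762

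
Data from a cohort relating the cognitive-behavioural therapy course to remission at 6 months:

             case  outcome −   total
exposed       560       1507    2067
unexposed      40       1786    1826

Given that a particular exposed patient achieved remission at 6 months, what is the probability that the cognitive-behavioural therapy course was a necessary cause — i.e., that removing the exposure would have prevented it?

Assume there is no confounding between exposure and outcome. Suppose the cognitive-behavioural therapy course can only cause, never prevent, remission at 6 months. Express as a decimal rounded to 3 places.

p₁ = P(outcome | exposed) = 560/2067 = 0.27092
p₀ = P(outcome | unexposed) = 40/1826 = 0.021906
Under exogeneity and monotonicity, PN = (p₁ − p₀)/p₁.
PN = (0.27092 − 0.021906) / 0.27092 ≈ 0.9191

PN ≈ 0.919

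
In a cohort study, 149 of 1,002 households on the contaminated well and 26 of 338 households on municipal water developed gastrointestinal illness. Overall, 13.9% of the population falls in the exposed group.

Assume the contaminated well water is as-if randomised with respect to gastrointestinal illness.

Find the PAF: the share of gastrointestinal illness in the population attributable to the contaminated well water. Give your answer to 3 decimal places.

PAF ≈ 0.115

p₁ = P(outcome | exposed) = 149/1002 = 0.1487
p₀ = P(outcome | unexposed) = 26/338 = 0.076923
Overall risk P(Y=1) = π·p₁ + (1−π)·p₀ = 0.139×0.1487 + 0.861×0.076923 = 0.0869.
Under exogeneity, PAF = [P(Y=1) − p₀] / P(Y=1).
PAF = (0.0869 − 0.076923) / 0.0869 ≈ 0.1148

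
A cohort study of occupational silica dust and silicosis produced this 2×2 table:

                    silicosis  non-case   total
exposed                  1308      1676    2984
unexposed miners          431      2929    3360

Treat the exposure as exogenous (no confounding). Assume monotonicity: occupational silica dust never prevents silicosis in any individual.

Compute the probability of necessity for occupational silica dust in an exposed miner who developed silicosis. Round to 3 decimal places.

p₁ = P(outcome | exposed) = 1308/2984 = 0.43834
p₀ = P(outcome | unexposed) = 431/3360 = 0.12827
Under exogeneity and monotonicity, PN = (p₁ − p₀) / p₁.
PN = (0.43834 − 0.12827) / 0.43834 = 0.31006 / 0.43834 ≈ 0.7074

PN ≈ 0.707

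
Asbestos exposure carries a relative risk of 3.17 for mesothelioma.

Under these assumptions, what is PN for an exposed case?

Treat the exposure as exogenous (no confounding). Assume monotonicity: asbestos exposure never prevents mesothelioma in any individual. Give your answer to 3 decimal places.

Under exogeneity and monotonicity, PN = (RR − 1) / RR = 1 − 1/RR.
PN = (3.17 − 1) / 3.17 = 2.17 / 3.17 ≈ 0.6845

PN ≈ 0.685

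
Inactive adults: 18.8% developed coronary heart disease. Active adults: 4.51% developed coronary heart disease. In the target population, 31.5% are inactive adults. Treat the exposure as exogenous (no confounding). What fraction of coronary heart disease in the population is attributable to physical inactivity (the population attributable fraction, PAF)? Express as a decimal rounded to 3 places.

PAF ≈ 0.500

p₁ = 0.188, p₀ = 0.0451.
Overall risk P(Y=1) = π·p₁ + (1−π)·p₀ = 0.315×0.188 + 0.685×0.0451 = 0.090114.
Under exogeneity, PAF = [P(Y=1) − p₀] / P(Y=1).
PAF = (0.090114 − 0.0451) / 0.090114 ≈ 0.4995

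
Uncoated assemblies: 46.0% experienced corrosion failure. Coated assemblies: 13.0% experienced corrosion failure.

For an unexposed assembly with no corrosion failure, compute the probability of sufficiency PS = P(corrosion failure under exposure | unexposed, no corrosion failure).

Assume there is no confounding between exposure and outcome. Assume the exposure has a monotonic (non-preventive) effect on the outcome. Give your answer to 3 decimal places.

p₁ = 0.46, p₀ = 0.13.
Under exogeneity and monotonicity, PS = (p₁ − p₀) / (1 − p₀).
PS = (0.46 − 0.13) / (1 − 0.13) = 0.33 / 0.87 ≈ 0.3793

PS ≈ 0.379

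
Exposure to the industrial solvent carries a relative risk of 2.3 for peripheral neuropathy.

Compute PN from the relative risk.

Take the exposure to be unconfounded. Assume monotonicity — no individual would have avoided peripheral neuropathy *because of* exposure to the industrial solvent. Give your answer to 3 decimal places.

PN ≈ 0.565

Under exogeneity and monotonicity, PN = (RR − 1) / RR = 1 − 1/RR.
PN = (2.3 − 1) / 2.3 = 1.3 / 2.3 ≈ 0.5652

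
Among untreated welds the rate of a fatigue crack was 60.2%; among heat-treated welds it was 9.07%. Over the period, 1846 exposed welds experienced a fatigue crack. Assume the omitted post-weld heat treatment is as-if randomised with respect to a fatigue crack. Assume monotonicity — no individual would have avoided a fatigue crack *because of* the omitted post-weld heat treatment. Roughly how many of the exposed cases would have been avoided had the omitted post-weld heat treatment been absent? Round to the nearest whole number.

p₁ = 0.602, p₀ = 0.0907.
PN = (p₁ − p₀)/p₁ = (0.602 − 0.0907) / 0.602 ≈ 0.84934.
Attributable cases ≈ PN × (exposed cases) = 0.84934 × 1846 ≈ 1567.87.

about 1568 cases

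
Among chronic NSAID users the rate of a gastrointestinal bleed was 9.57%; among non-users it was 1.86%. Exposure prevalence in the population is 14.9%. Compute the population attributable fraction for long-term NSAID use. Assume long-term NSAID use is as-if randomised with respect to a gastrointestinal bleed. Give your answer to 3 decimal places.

PAF ≈ 0.382

p₁ = 0.0957, p₀ = 0.0186.
Overall risk P(Y=1) = π·p₁ + (1−π)·p₀ = 0.149×0.0957 + 0.851×0.0186 = 0.030088.
Under exogeneity, PAF = [P(Y=1) − p₀] / P(Y=1).
PAF = (0.030088 − 0.0186) / 0.030088 ≈ 0.3818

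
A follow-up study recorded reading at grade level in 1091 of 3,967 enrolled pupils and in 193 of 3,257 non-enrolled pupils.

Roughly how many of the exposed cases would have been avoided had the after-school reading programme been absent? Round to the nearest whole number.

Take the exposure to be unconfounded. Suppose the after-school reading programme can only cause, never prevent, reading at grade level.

p₁ = P(outcome | exposed) = 1091/3967 = 0.27502
p₀ = P(outcome | unexposed) = 193/3257 = 0.059257
PN = (p₁ − p₀)/p₁ = (0.27502 − 0.059257) / 0.27502 ≈ 0.78453.
Attributable cases ≈ PN × (exposed cases) = 0.78453 × 1091 ≈ 855.93.

about 856 cases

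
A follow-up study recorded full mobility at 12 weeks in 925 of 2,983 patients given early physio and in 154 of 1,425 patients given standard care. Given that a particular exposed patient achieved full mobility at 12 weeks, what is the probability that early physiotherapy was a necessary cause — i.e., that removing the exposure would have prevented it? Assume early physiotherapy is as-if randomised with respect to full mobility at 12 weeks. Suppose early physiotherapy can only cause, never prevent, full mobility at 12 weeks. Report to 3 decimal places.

p₁ = P(outcome | exposed) = 925/2983 = 0.31009
p₀ = P(outcome | unexposed) = 154/1425 = 0.10807
Under exogeneity and monotonicity, PN = (p₁ − p₀) / p₁.
PN = (0.31009 − 0.10807) / 0.31009 = 0.20202 / 0.31009 ≈ 0.6515

PN ≈ 0.651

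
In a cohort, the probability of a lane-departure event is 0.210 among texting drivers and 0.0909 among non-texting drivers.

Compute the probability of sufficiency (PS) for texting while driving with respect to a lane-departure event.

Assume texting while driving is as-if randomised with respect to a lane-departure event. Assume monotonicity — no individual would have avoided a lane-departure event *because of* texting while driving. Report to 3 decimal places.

Let p₁ = 0.21, p₀ = 0.0909.
Under exogeneity and monotonicity, PS = (p₁ − p₀) / (1 − p₀).
PS = (0.21 − 0.0909) / (1 − 0.0909) = 0.1191 / 0.9091 ≈ 0.1310

PS ≈ 0.131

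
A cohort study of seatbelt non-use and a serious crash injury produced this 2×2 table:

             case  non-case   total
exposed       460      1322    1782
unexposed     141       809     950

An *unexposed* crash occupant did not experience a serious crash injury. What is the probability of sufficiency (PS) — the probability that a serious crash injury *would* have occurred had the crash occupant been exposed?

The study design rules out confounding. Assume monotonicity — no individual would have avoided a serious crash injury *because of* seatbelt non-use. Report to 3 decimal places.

p₁ = P(outcome | exposed) = 460/1782 = 0.25814
p₀ = P(outcome | unexposed) = 141/950 = 0.14842
Under exogeneity and monotonicity, PS = (p₁ − p₀)/(1 − p₀).
PS = (0.25814 − 0.14842) / 0.85158 ≈ 0.1288

PS ≈ 0.129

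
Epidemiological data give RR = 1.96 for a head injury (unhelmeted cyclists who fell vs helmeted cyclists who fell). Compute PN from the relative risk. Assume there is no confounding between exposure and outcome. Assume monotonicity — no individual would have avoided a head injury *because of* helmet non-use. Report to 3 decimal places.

Under exogeneity and monotonicity, PN = (RR − 1) / RR = 1 − 1/RR.
PN = (1.96 − 1) / 1.96 = 0.96 / 1.96 ≈ 0.4898

PN ≈ 0.490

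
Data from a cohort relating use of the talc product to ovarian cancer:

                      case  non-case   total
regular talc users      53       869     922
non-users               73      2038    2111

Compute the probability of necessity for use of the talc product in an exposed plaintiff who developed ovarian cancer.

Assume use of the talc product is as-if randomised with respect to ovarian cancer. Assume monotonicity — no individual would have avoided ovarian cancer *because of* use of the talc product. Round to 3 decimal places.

p₁ = P(outcome | exposed) = 53/922 = 0.057484
p₀ = P(outcome | unexposed) = 73/2111 = 0.034581
Under exogeneity and monotonicity, PN = (p₁ − p₀)/p₁.
PN = (0.057484 − 0.034581) / 0.057484 ≈ 0.3984

PN ≈ 0.398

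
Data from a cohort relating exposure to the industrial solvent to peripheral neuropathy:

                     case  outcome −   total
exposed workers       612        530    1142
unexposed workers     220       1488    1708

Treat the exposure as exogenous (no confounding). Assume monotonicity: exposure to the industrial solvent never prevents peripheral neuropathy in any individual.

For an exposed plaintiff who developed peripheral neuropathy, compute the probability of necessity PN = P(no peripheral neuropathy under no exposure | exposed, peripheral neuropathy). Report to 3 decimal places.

PN ≈ 0.760

p₁ = P(outcome | exposed) = 612/1142 = 0.5359
p₀ = P(outcome | unexposed) = 220/1708 = 0.12881
Under exogeneity and monotonicity, PN = (p₁ − p₀)/p₁.
PN = (0.5359 − 0.12881) / 0.5359 ≈ 0.7596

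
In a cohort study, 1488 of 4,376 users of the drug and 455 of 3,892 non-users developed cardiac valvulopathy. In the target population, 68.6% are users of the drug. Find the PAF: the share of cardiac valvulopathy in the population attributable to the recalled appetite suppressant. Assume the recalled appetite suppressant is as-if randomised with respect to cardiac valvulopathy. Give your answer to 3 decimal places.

PAF ≈ 0.567

p₁ = P(outcome | exposed) = 1488/4376 = 0.34004
p₀ = P(outcome | unexposed) = 455/3892 = 0.11691
Overall risk P(Y=1) = π·p₁ + (1−π)·p₀ = 0.686×0.34004 + 0.314×0.11691 = 0.26997.
Under exogeneity, PAF = [P(Y=1) − p₀] / P(Y=1).
PAF = (0.26997 − 0.11691) / 0.26997 ≈ 0.5670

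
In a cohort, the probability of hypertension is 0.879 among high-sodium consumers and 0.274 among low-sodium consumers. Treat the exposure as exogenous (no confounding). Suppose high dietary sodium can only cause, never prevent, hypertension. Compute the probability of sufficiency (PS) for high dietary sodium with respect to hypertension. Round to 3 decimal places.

Let p₁ = 0.879, p₀ = 0.274.
Under exogeneity and monotonicity, PS = (p₁ − p₀) / (1 − p₀).
PS = (0.879 − 0.274) / (1 − 0.274) = 0.605 / 0.726 ≈ 0.8333

PS ≈ 0.833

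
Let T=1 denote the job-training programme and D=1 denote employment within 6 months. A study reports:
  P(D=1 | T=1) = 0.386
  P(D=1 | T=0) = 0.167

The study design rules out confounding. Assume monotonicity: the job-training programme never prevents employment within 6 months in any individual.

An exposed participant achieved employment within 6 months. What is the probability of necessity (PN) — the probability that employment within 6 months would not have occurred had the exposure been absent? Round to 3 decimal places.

PN ≈ 0.567

Let p₁ = 0.386, p₀ = 0.167.
Under exogeneity and monotonicity, PN = (p₁ − p₀) / p₁.
PN = (0.386 − 0.167) / 0.386 = 0.219 / 0.386 ≈ 0.5674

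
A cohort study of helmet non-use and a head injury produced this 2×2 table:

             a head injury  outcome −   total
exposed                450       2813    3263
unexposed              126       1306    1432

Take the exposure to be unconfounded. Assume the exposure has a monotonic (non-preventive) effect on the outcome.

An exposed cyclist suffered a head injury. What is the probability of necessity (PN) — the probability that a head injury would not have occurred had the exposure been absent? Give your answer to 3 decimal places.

PN ≈ 0.362

p₁ = P(outcome | exposed) = 450/3263 = 0.13791
p₀ = P(outcome | unexposed) = 126/1432 = 0.087989
Under exogeneity and monotonicity, PN = (p₁ − p₀)/p₁.
PN = (0.13791 − 0.087989) / 0.13791 ≈ 0.3620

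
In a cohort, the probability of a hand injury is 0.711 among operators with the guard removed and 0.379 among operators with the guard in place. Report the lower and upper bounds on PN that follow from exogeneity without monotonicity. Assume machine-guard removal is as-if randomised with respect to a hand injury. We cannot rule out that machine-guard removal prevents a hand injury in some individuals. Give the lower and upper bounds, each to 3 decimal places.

0.467 ≤ PN ≤ 0.873

Let p₁ = 0.711, p₀ = 0.379.
Under exogeneity alone the bounds on PN are max{0,(p₁−p₀)/p₁} ≤ PN ≤ min{1,(1−p₀)/p₁}.
  lower = (p₁ − p₀)/p₁ = 0.332 / 0.711 ≈ 0.4669
  upper = min{1, (1 − p₀)/p₁} = 0.621 / 0.711 ≈ 0.8734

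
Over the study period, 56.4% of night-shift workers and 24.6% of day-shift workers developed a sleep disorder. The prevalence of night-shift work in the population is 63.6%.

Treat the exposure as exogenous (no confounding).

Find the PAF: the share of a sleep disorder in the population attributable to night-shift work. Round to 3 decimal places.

PAF ≈ 0.451

p₁ = 0.564, p₀ = 0.246.
Overall risk P(Y=1) = π·p₁ + (1−π)·p₀ = 0.636×0.564 + 0.364×0.246 = 0.44825.
Under exogeneity, PAF = [P(Y=1) − p₀] / P(Y=1).
PAF = (0.44825 − 0.246) / 0.44825 ≈ 0.4512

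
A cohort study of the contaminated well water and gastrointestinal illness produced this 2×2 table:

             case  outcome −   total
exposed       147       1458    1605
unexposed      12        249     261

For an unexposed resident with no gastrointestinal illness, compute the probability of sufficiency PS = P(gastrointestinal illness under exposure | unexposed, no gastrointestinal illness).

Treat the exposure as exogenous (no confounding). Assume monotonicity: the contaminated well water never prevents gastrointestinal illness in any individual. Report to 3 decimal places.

PS ≈ 0.048

p₁ = P(outcome | exposed) = 147/1605 = 0.091589
p₀ = P(outcome | unexposed) = 12/261 = 0.045977
Under exogeneity and monotonicity, PS = (p₁ − p₀) / (1 − p₀).
PS = (0.091589 − 0.045977) / (1 − 0.045977) = 0.045612 / 0.95402 ≈ 0.0478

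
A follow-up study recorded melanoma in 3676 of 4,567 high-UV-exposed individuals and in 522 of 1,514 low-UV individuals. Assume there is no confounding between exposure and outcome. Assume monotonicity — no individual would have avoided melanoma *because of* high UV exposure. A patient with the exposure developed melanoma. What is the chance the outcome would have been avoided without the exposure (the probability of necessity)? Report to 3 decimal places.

PN ≈ 0.572

p₁ = P(outcome | exposed) = 3676/4567 = 0.8049
p₀ = P(outcome | unexposed) = 522/1514 = 0.34478
Under exogeneity and monotonicity, PN = (p₁ − p₀) / p₁.
PN = (0.8049 − 0.34478) / 0.8049 = 0.46012 / 0.8049 ≈ 0.5716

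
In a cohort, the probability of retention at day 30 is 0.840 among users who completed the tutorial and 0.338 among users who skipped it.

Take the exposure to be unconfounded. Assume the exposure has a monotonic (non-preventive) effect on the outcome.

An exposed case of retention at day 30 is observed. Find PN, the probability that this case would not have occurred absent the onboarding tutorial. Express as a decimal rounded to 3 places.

Let p₁ = 0.84, p₀ = 0.338.
Under exogeneity and monotonicity, PN = (p₁ − p₀) / p₁.
PN = (0.84 − 0.338) / 0.84 = 0.502 / 0.84 ≈ 0.5976

PN ≈ 0.598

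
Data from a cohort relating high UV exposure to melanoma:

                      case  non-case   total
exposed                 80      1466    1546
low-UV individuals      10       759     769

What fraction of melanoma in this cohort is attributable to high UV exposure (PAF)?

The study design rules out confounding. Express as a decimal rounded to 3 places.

PAF ≈ 0.666

p₁ = P(outcome | exposed) = 80/1546 = 0.051746
p₀ = P(outcome | unexposed) = 10/769 = 0.013004
Exposure prevalence π = 1546/2315 = 0.66782; overall risk P(Y=1) = 0.038877.
Under exogeneity, PAF = [P(Y=1) − p₀]/P(Y=1).
PAF = (0.038877 − 0.013004) / 0.038877 ≈ 0.6655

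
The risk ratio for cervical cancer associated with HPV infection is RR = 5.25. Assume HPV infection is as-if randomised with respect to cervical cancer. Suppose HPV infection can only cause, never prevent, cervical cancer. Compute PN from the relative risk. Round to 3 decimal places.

Under exogeneity and monotonicity, PN = (RR − 1) / RR = 1 − 1/RR.
PN = (5.25 − 1) / 5.25 = 4.25 / 5.25 ≈ 0.8095

PN ≈ 0.810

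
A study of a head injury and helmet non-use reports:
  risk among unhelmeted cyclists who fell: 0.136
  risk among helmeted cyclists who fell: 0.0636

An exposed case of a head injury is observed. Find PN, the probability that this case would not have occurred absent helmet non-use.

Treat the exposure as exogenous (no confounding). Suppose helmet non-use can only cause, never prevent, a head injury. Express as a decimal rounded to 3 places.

Let p₁ = 0.136, p₀ = 0.0636.
Under exogeneity and monotonicity, PN = (p₁ − p₀) / p₁.
PN = (0.136 − 0.0636) / 0.136 = 0.0724 / 0.136 ≈ 0.5324

PN ≈ 0.532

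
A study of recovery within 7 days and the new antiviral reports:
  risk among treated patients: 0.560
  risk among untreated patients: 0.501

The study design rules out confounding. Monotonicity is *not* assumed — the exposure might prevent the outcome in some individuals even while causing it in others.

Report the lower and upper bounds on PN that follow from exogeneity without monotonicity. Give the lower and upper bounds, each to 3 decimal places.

Let p₁ = 0.56, p₀ = 0.501.
Under exogeneity alone the bounds on PN are max{0,(p₁−p₀)/p₁} ≤ PN ≤ min{1,(1−p₀)/p₁}.
  lower = (p₁ − p₀)/p₁ = 0.059 / 0.56 ≈ 0.1054
  upper = min{1, (1 − p₀)/p₁} = 0.499 / 0.56 ≈ 0.8911

0.105 ≤ PN ≤ 0.891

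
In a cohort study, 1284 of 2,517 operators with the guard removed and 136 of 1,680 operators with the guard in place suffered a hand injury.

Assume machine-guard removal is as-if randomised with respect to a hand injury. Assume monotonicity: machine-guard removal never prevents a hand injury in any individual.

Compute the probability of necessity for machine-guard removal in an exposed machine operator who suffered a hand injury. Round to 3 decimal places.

p₁ = P(outcome | exposed) = 1284/2517 = 0.51013
p₀ = P(outcome | unexposed) = 136/1680 = 0.080952
Under exogeneity and monotonicity, PN = (p₁ − p₀) / p₁.
PN = (0.51013 − 0.080952) / 0.51013 = 0.42918 / 0.51013 ≈ 0.8413

PN ≈ 0.841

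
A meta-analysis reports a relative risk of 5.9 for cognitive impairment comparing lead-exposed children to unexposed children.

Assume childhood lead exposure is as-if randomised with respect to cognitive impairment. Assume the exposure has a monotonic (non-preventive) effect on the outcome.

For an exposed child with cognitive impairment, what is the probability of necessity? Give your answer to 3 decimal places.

PN ≈ 0.831

Under exogeneity and monotonicity, PN = (RR − 1) / RR = 1 − 1/RR.
PN = (5.9 − 1) / 5.9 = 4.9 / 5.9 ≈ 0.8305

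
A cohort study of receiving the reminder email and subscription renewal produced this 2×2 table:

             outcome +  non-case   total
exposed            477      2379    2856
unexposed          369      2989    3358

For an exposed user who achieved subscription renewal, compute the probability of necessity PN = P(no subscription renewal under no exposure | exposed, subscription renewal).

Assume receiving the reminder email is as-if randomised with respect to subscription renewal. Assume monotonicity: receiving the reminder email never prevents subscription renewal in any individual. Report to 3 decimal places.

PN ≈ 0.342

p₁ = P(outcome | exposed) = 477/2856 = 0.16702
p₀ = P(outcome | unexposed) = 369/3358 = 0.10989
Under exogeneity and monotonicity, PN = (p₁ − p₀) / p₁.
PN = (0.16702 − 0.10989) / 0.16702 = 0.05713 / 0.16702 ≈ 0.3421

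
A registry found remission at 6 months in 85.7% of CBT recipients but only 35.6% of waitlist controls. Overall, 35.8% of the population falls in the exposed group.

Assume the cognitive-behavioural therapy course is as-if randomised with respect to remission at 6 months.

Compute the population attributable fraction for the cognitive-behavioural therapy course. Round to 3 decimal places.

p₁ = 0.857, p₀ = 0.356.
Overall risk P(Y=1) = π·p₁ + (1−π)·p₀ = 0.358×0.857 + 0.642×0.356 = 0.53536.
Under exogeneity, PAF = [P(Y=1) − p₀] / P(Y=1).
PAF = (0.53536 − 0.356) / 0.53536 ≈ 0.3350

PAF ≈ 0.335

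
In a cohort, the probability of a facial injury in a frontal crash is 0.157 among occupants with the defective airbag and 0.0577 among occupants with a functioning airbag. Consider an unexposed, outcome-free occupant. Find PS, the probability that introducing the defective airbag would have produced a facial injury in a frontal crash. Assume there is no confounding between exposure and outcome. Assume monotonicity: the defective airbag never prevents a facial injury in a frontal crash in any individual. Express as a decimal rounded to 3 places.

PS ≈ 0.105

Let p₁ = 0.157, p₀ = 0.0577.
Under exogeneity and monotonicity, PS = (p₁ − p₀) / (1 − p₀).
PS = (0.157 − 0.0577) / (1 − 0.0577) = 0.0993 / 0.9423 ≈ 0.1054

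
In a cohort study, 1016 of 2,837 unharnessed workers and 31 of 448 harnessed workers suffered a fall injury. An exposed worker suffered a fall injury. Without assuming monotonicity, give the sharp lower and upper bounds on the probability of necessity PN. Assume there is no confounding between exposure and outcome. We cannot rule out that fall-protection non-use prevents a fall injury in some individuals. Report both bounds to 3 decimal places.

0.807 ≤ PN ≤ 1.000

p₁ = P(outcome | exposed) = 1016/2837 = 0.35812
p₀ = P(outcome | unexposed) = 31/448 = 0.069196
Under exogeneity alone the bounds on PN are max{0,(p₁−p₀)/p₁} ≤ PN ≤ min{1,(1−p₀)/p₁}.
  lower = (p₁ − p₀)/p₁ = 0.28893 / 0.35812 ≈ 0.8068
  upper = min{1, (1 − p₀)/p₁} = 0.9308 / 0.35812 ≈ 2.5991 → capped at 1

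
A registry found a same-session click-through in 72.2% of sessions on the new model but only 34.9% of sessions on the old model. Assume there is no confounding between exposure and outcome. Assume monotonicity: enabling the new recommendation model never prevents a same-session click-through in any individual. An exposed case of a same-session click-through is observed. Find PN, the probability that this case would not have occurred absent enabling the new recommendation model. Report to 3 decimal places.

p₁ = 0.722, p₀ = 0.349.
Under exogeneity and monotonicity, PN = (p₁ − p₀) / p₁.
PN = (0.722 − 0.349) / 0.722 = 0.373 / 0.722 ≈ 0.5166

PN ≈ 0.517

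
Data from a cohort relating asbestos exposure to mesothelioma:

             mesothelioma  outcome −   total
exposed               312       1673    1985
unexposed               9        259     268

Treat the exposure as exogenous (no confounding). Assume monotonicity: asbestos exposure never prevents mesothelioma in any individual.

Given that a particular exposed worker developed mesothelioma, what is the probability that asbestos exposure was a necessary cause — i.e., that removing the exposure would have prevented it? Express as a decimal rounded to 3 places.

PN ≈ 0.786

p₁ = P(outcome | exposed) = 312/1985 = 0.15718
p₀ = P(outcome | unexposed) = 9/268 = 0.033582
Under exogeneity and monotonicity, PN = (p₁ − p₀)/p₁.
PN = (0.15718 − 0.033582) / 0.15718 ≈ 0.7863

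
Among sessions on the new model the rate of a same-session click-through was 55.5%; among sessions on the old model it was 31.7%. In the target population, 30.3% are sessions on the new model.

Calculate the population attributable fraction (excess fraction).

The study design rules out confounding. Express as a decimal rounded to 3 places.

p₁ = 0.555, p₀ = 0.317.
Overall risk P(Y=1) = π·p₁ + (1−π)·p₀ = 0.303×0.555 + 0.697×0.317 = 0.38911.
Under exogeneity, PAF = [P(Y=1) − p₀] / P(Y=1).
PAF = (0.38911 − 0.317) / 0.38911 ≈ 0.1853

PAF ≈ 0.185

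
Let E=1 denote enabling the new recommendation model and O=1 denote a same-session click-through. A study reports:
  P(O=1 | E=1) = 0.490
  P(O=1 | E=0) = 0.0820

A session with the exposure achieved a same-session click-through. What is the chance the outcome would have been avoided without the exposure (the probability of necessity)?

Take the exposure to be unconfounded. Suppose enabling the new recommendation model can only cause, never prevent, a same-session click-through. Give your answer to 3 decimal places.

PN ≈ 0.833

Let p₁ = 0.49, p₀ = 0.082.
Under exogeneity and monotonicity, PN = (p₁ − p₀) / p₁.
PN = (0.49 − 0.082) / 0.49 = 0.408 / 0.49 ≈ 0.8327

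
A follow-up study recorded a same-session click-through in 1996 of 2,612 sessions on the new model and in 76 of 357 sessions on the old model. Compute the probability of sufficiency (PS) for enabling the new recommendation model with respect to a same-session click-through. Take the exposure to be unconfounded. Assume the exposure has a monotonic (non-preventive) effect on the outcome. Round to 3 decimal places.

PS ≈ 0.700

p₁ = P(outcome | exposed) = 1996/2612 = 0.76417
p₀ = P(outcome | unexposed) = 76/357 = 0.21289
Under exogeneity and monotonicity, PS = (p₁ − p₀) / (1 − p₀).
PS = (0.76417 − 0.21289) / (1 − 0.21289) = 0.55128 / 0.78711 ≈ 0.7004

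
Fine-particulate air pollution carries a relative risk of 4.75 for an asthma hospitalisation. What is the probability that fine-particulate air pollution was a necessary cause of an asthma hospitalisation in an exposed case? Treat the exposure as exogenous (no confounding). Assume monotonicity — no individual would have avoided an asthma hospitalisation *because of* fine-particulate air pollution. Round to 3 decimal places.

Under exogeneity and monotonicity, PN = (RR − 1) / RR = 1 − 1/RR.
PN = (4.75 − 1) / 4.75 = 3.75 / 4.75 ≈ 0.7895

PN ≈ 0.789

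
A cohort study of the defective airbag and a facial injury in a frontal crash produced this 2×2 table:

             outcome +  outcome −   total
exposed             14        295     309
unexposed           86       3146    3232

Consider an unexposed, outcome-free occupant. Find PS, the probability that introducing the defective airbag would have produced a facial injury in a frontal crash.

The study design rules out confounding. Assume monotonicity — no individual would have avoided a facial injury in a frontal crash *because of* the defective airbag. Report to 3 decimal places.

p₁ = P(outcome | exposed) = 14/309 = 0.045307
p₀ = P(outcome | unexposed) = 86/3232 = 0.026609
Under exogeneity and monotonicity, PS = (p₁ − p₀) / (1 − p₀).
PS = (0.045307 − 0.026609) / (1 − 0.026609) = 0.018699 / 0.97339 ≈ 0.0192

PS ≈ 0.019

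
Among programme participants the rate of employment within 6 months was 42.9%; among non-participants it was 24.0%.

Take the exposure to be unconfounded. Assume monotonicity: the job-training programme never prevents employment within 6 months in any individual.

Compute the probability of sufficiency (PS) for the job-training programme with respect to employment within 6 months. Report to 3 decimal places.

p₁ = 0.429, p₀ = 0.24.
Under exogeneity and monotonicity, PS = (p₁ − p₀) / (1 − p₀).
PS = (0.429 − 0.24) / (1 − 0.24) = 0.189 / 0.76 ≈ 0.2487

PS ≈ 0.249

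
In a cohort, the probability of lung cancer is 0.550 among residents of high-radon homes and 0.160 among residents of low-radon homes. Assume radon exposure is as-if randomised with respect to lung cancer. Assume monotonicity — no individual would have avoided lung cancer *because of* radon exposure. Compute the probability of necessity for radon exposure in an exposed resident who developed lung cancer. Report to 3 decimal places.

Let p₁ = 0.55, p₀ = 0.16.
Under exogeneity and monotonicity, PN = (p₁ − p₀) / p₁.
PN = (0.55 − 0.16) / 0.55 = 0.39 / 0.55 ≈ 0.7091

PN ≈ 0.709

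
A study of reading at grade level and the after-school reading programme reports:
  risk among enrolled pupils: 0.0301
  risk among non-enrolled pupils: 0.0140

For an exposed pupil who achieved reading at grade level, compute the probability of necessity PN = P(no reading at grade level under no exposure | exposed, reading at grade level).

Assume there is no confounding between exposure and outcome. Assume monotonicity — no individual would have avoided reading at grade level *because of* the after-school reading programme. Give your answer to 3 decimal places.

Let p₁ = 0.0301, p₀ = 0.014.
Under exogeneity and monotonicity, PN = (p₁ − p₀) / p₁.
PN = (0.0301 − 0.014) / 0.0301 = 0.0161 / 0.0301 ≈ 0.5349

PN ≈ 0.535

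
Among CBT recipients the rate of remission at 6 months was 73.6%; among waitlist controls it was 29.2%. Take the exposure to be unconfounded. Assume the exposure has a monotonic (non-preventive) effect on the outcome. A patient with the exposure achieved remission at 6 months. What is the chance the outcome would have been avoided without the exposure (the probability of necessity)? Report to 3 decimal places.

p₁ = 0.736, p₀ = 0.292.
Under exogeneity and monotonicity, PN = (p₁ − p₀) / p₁.
PN = (0.736 − 0.292) / 0.736 = 0.444 / 0.736 ≈ 0.6033

PN ≈ 0.603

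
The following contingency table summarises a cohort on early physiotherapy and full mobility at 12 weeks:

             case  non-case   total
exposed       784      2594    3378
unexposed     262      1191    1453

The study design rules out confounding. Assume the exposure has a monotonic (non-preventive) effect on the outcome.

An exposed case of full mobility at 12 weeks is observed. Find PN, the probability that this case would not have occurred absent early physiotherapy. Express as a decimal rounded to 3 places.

p₁ = P(outcome | exposed) = 784/3378 = 0.23209
p₀ = P(outcome | unexposed) = 262/1453 = 0.18032
Under exogeneity and monotonicity, PN = (p₁ − p₀)/p₁.
PN = (0.23209 − 0.18032) / 0.23209 ≈ 0.2231

PN ≈ 0.223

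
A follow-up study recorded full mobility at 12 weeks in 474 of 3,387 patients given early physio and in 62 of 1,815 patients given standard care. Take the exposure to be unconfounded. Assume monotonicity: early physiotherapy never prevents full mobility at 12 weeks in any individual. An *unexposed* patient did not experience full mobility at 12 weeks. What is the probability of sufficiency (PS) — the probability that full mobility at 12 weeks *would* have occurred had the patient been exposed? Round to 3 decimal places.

PS ≈ 0.110

p₁ = P(outcome | exposed) = 474/3387 = 0.13995
p₀ = P(outcome | unexposed) = 62/1815 = 0.03416
Under exogeneity and monotonicity, PS = (p₁ − p₀) / (1 − p₀).
PS = (0.13995 − 0.03416) / (1 − 0.03416) = 0.10579 / 0.96584 ≈ 0.1095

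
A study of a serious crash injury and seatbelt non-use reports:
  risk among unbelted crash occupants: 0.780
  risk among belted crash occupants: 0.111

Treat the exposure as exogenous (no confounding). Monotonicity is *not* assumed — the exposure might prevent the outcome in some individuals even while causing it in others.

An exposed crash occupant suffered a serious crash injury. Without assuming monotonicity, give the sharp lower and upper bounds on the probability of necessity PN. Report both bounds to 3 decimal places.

0.858 ≤ PN ≤ 1.000

Let p₁ = 0.78, p₀ = 0.111.
Under exogeneity alone the bounds on PN are max{0,(p₁−p₀)/p₁} ≤ PN ≤ min{1,(1−p₀)/p₁}.
  lower = (p₁ − p₀)/p₁ = 0.669 / 0.78 ≈ 0.8577
  upper = min{1, (1 − p₀)/p₁} = 0.889 / 0.78 ≈ 1.1397 → capped at 1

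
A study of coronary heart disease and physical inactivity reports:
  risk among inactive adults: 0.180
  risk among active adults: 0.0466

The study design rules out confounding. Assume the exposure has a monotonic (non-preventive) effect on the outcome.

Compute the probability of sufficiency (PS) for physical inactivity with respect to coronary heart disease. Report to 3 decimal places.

Let p₁ = 0.18, p₀ = 0.0466.
Under exogeneity and monotonicity, PS = (p₁ − p₀) / (1 − p₀).
PS = (0.18 − 0.0466) / (1 − 0.0466) = 0.1334 / 0.9534 ≈ 0.1399

PS ≈ 0.140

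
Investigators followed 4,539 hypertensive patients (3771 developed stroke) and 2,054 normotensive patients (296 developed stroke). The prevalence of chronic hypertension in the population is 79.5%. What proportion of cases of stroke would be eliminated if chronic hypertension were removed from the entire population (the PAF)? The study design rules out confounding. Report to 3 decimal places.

PAF ≈ 0.791

p₁ = P(outcome | exposed) = 3771/4539 = 0.8308
p₀ = P(outcome | unexposed) = 296/2054 = 0.14411
Overall risk P(Y=1) = π·p₁ + (1−π)·p₀ = 0.795×0.8308 + 0.205×0.14411 = 0.69003.
Under exogeneity, PAF = [P(Y=1) − p₀] / P(Y=1).
PAF = (0.69003 − 0.14411) / 0.69003 ≈ 0.7912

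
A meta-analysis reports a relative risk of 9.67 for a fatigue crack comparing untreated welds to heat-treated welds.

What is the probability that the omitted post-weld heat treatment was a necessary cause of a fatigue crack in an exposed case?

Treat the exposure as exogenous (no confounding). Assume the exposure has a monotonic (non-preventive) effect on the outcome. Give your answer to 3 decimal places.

Under exogeneity and monotonicity, PN = (RR − 1) / RR = 1 − 1/RR.
PN = (9.67 − 1) / 9.67 = 8.67 / 9.67 ≈ 0.8966

PN ≈ 0.897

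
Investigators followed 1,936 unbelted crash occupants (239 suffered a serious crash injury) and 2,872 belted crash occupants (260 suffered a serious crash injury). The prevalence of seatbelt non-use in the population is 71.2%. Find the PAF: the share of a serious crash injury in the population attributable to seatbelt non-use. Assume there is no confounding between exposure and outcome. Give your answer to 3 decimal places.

p₁ = P(outcome | exposed) = 239/1936 = 0.12345
p₀ = P(outcome | unexposed) = 260/2872 = 0.090529
Overall risk P(Y=1) = π·p₁ + (1−π)·p₀ = 0.712×0.12345 + 0.288×0.090529 = 0.11397.
Under exogeneity, PAF = [P(Y=1) − p₀] / P(Y=1).
PAF = (0.11397 − 0.090529) / 0.11397 ≈ 0.2057

PAF ≈ 0.206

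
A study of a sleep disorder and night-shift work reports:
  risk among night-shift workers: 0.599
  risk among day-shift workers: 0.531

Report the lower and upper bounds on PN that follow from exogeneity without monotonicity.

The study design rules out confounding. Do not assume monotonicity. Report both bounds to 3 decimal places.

Let p₁ = 0.599, p₀ = 0.531.
Under exogeneity alone the bounds on PN are max{0,(p₁−p₀)/p₁} ≤ PN ≤ min{1,(1−p₀)/p₁}.
  lower = (p₁ − p₀)/p₁ = 0.068 / 0.599 ≈ 0.1135
  upper = min{1, (1 − p₀)/p₁} = 0.469 / 0.599 ≈ 0.7830

0.114 ≤ PN ≤ 0.783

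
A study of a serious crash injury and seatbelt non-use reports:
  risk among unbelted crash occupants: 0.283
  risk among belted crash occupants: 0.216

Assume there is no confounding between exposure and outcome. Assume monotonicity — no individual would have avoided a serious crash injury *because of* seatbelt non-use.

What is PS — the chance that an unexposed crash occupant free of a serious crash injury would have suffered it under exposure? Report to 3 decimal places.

PS ≈ 0.085

Let p₁ = 0.283, p₀ = 0.216.
Under exogeneity and monotonicity, PS = (p₁ − p₀) / (1 − p₀).
PS = (0.283 − 0.216) / (1 − 0.216) = 0.067 / 0.784 ≈ 0.0855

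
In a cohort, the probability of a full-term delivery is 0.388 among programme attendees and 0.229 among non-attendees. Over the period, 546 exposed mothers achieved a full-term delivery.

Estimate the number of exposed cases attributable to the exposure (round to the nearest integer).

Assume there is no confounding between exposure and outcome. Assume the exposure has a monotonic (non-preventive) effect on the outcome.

about 224 cases

Let p₁ = 0.388, p₀ = 0.229.
PN = (p₁ − p₀)/p₁ = (0.388 − 0.229) / 0.388 ≈ 0.40979.
Attributable cases ≈ PN × (exposed cases) = 0.40979 × 546 ≈ 223.75.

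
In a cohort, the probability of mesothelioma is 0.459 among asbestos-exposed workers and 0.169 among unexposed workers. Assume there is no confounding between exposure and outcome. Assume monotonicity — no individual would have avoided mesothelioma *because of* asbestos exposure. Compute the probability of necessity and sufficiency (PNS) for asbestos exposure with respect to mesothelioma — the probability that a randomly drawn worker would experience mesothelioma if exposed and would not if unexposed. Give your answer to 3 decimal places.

PNS ≈ 0.290

Let p₁ = 0.459, p₀ = 0.169.
Under exogeneity and monotonicity, PNS = p₁ − p₀.
PNS = 0.459 − 0.169 = 0.29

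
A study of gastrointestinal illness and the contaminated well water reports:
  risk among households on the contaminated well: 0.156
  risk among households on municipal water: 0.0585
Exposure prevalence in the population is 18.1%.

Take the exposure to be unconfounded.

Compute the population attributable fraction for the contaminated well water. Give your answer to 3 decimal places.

Let p₁ = 0.156, p₀ = 0.0585.
Overall risk P(Y=1) = π·p₁ + (1−π)·p₀ = 0.181×0.156 + 0.819×0.0585 = 0.076148.
Under exogeneity, PAF = [P(Y=1) − p₀] / P(Y=1).
PAF = (0.076148 − 0.0585) / 0.076148 ≈ 0.2318

PAF ≈ 0.232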